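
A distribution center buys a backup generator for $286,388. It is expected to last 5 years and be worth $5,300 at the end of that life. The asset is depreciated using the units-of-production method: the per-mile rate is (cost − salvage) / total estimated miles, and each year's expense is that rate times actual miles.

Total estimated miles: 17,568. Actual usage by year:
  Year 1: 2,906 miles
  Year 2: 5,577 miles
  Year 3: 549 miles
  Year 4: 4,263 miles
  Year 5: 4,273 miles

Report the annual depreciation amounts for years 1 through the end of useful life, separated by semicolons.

Depreciable base = $286,388 − $5,300 = $281,088.
Rate = $281,088 / 17,568 miles = $16 per mile.
Year 1: 2,906 × $16 = $46,496. Book value $239,892.
Year 2: 5,577 × $16 = $89,232. Book value $150,660.
Year 3: 549 × $16 = $8,784. Book value $141,876.
Year 4: 4,263 × $16 = $68,208. Book value $73,668.
Year 5: 4,273 × $16 = $68,368. Book value $5,300.

$46,496; $89,232; $8,784; $68,208; $68,368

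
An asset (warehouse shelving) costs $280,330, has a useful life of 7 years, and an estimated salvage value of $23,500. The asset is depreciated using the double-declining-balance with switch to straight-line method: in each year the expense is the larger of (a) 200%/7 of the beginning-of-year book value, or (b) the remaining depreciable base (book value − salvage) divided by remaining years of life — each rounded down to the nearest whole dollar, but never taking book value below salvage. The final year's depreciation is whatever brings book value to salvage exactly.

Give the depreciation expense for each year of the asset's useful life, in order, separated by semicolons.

$80,094; $57,210; $40,864; $29,189; $20,849; $14,892; $13,732

Depreciable base = $280,330 − $23,500 = $256,830.
Year 1: DB = ⌊$280,330 × 200%/7⌋ = $80,094; SL = ⌊$256,830/7⌋ = $36,690 → take DB $80,094. Book value $200,236.
Year 2: DB = ⌊$200,236 × 200%/7⌋ = $57,210; SL = ⌊$176,736/6⌋ = $29,456 → take DB $57,210. Book value $143,026.
Year 3: DB = ⌊$143,026 × 200%/7⌋ = $40,864; SL = ⌊$119,526/5⌋ = $23,905 → take DB $40,864. Book value $102,162.
Year 4: DB = ⌊$102,162 × 200%/7⌋ = $29,189; SL = ⌊$78,662/4⌋ = $19,665 → take DB $29,189. Book value $72,973.
Year 5: DB = ⌊$72,973 × 200%/7⌋ = $20,849; SL = ⌊$49,473/3⌋ = $16,491 → take DB $20,849. Book value $52,124.
Year 6: DB = ⌊$52,124 × 200%/7⌋ = $14,892; SL = ⌊$28,624/2⌋ = $14,312 → take DB $14,892. Book value $37,232.
Year 7 (final): $37,232 − $23,500 = $13,732. Book value $23,500.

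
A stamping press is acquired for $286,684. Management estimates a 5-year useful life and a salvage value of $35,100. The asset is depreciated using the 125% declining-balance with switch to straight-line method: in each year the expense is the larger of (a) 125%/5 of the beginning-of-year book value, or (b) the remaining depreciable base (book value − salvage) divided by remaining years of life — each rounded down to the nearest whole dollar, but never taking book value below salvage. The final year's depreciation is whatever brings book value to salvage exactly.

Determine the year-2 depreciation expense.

Depreciable base = $286,684 − $35,100 = $251,584.
Year 1: DB = ⌊$286,684 × 125%/5⌋ = $71,671; SL = ⌊$251,584/5⌋ = $50,316 → take DB $71,671. Book value $215,013.
Year 2: DB = ⌊$215,013 × 125%/5⌋ = $53,753; SL = ⌊$179,913/4⌋ = $44,978 → take DB $53,753. Book value $161,260.

$53,753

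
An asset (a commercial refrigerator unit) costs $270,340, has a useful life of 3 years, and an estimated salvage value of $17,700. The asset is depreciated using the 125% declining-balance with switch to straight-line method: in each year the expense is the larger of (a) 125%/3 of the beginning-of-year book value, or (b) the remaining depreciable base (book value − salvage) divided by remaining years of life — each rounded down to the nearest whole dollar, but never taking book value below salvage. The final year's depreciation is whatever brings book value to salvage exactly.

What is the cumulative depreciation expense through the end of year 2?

$182,640

Depreciable base = $270,340 − $17,700 = $252,640.
Year 1: DB = ⌊$270,340 × 125%/3⌋ = $112,641; SL = ⌊$252,640/3⌋ = $84,213 → take DB $112,641. Book value $157,699.
Year 2: DB = ⌊$157,699 × 125%/3⌋ = $65,707; SL = ⌊$139,999/2⌋ = $69,999 → take SL $69,999. Book value $87,700.
Accumulated through year 2 = $270,340 − $87,700 = $182,640.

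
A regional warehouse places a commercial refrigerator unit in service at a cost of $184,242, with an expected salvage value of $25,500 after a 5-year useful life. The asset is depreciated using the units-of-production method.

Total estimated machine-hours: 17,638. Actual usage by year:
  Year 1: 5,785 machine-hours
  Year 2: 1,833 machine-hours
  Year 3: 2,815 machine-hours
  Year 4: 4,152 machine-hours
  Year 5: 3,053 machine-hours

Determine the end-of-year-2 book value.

$115,680

Depreciable base = $184,242 − $25,500 = $158,742.
Rate = $158,742 / 17,638 machine-hours = $9 per machine-hour.
Year 1: 5,785 × $9 = $52,065. Book value $132,177.
Year 2: 1,833 × $9 = $16,497. Book value $115,680.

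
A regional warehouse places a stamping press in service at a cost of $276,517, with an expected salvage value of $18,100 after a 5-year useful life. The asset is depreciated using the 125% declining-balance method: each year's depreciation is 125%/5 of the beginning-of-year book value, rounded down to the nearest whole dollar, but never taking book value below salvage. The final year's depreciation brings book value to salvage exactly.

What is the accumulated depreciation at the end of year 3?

$159,861

Depreciable base = $276,517 − $18,100 = $258,417.
Year 1: ⌊$276,517 × 125%/5⌋ = $69,129. Book value $207,388.
Year 2: ⌊$207,388 × 125%/5⌋ = $51,847. Book value $155,541.
Year 3: ⌊$155,541 × 125%/5⌋ = $38,885. Book value $116,656.
Accumulated through year 3 = $276,517 − $116,656 = $159,861.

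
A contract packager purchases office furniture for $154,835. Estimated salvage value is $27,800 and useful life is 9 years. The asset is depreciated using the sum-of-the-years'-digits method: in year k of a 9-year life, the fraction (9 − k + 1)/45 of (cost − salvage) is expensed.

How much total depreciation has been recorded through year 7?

Depreciable base = $154,835 − $27,800 = $127,035.
Sum of the years' digits = 9+8+7+6+5+4+3+2+1 = 45.
Year 1: $127,035 × 9/45 = $25,407. Book value $129,428.
Year 2: $127,035 × 8/45 = $22,584. Book value $106,844.
Year 3: $127,035 × 7/45 = $19,761. Book value $87,083.
Year 4: $127,035 × 6/45 = $16,938. Book value $70,145.
Year 5: $127,035 × 5/45 = $14,115. Book value $56,030.
Year 6: $127,035 × 4/45 = $11,292. Book value $44,738.
Year 7: $127,035 × 3/45 = $8,469. Book value $36,269.
Accumulated through year 7 = $154,835 − $36,269 = $118,566.

$118,566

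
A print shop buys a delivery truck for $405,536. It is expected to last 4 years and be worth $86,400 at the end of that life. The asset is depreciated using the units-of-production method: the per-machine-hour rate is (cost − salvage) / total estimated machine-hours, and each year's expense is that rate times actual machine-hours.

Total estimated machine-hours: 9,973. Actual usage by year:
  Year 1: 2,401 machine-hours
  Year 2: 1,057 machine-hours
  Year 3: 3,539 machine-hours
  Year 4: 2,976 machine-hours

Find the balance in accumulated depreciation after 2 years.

$110,656

Depreciable base = $405,536 − $86,400 = $319,136.
Rate = $319,136 / 9,973 machine-hours = $32 per machine-hour.
Year 1: 2,401 × $32 = $76,832. Book value $328,704.
Year 2: 1,057 × $32 = $33,824. Book value $294,880.
Accumulated through year 2 = $405,536 − $294,880 = $110,656.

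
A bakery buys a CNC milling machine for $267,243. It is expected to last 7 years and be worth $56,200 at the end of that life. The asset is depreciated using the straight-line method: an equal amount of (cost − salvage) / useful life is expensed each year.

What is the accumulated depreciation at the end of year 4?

$120,596

Depreciable base = $267,243 − $56,200 = $211,043.
Annual expense = $211,043 / 7 = $30,149.
End of year 1: book value $237,094.
End of year 2: book value $206,945.
End of year 3: book value $176,796.
End of year 4: book value $146,647.
Accumulated through year 4 = $267,243 − $146,647 = $120,596.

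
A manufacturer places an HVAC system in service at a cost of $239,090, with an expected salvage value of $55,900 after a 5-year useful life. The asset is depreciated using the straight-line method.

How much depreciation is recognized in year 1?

Depreciable base = $239,090 − $55,900 = $183,190.
Annual expense = $183,190 / 5 = $36,638.

$36,638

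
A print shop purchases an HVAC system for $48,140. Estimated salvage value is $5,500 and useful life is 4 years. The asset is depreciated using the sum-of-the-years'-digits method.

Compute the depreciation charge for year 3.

Depreciable base = $48,140 − $5,500 = $42,640.
Sum of the years' digits = 4+3+2+1 = 10.
Year 1: $42,640 × 4/10 = $17,056. Book value $31,084.
Year 2: $42,640 × 3/10 = $12,792. Book value $18,292.
Year 3: $42,640 × 2/10 = $8,528. Book value $9,764.

$8,528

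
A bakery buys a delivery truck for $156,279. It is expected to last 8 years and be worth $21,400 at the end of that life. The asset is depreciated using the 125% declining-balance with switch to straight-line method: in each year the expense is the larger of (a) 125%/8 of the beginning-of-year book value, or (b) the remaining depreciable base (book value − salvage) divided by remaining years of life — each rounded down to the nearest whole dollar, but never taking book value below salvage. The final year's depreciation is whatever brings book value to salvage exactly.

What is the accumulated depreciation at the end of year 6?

Depreciable base = $156,279 − $21,400 = $134,879.
Year 1: DB = ⌊$156,279 × 125%/8⌋ = $24,418; SL = ⌊$134,879/8⌋ = $16,859 → take DB $24,418. Book value $131,861.
Year 2: DB = ⌊$131,861 × 125%/8⌋ = $20,603; SL = ⌊$110,461/7⌋ = $15,780 → take DB $20,603. Book value $111,258.
Year 3: DB = ⌊$111,258 × 125%/8⌋ = $17,384; SL = ⌊$89,858/6⌋ = $14,976 → take DB $17,384. Book value $93,874.
Year 4: DB = ⌊$93,874 × 125%/8⌋ = $14,667; SL = ⌊$72,474/5⌋ = $14,494 → take DB $14,667. Book value $79,207.
Year 5: DB = ⌊$79,207 × 125%/8⌋ = $12,376; SL = ⌊$57,807/4⌋ = $14,451 → take SL $14,451. Book value $64,756.
Year 6: DB = ⌊$64,756 × 125%/8⌋ = $10,118; SL = ⌊$43,356/3⌋ = $14,452 → take SL $14,452. Book value $50,304.
Accumulated through year 6 = $156,279 − $50,304 = $105,975.

$105,975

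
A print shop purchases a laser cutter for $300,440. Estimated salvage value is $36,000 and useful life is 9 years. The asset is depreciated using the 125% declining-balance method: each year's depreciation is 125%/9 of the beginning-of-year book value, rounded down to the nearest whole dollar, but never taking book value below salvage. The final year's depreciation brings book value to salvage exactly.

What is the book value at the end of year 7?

$105,483

Depreciable base = $300,440 − $36,000 = $264,440.
Year 1: ⌊$300,440 × 125%/9⌋ = $41,727. Book value $258,713.
Year 2: ⌊$258,713 × 125%/9⌋ = $35,932. Book value $222,781.
Year 3: ⌊$222,781 × 125%/9⌋ = $30,941. Book value $191,840.
Year 4: ⌊$191,840 × 125%/9⌋ = $26,644. Book value $165,196.
Year 5: ⌊$165,196 × 125%/9⌋ = $22,943. Book value $142,253.
Year 6: ⌊$142,253 × 125%/9⌋ = $19,757. Book value $122,496.
Year 7: ⌊$122,496 × 125%/9⌋ = $17,013. Book value $105,483.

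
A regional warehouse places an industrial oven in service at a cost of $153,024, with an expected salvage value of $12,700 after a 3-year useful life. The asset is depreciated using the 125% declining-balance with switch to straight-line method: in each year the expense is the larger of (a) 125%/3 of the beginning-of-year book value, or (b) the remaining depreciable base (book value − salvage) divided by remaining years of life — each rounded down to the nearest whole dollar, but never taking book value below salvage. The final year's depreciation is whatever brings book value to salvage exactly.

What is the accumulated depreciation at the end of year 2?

Depreciable base = $153,024 − $12,700 = $140,324.
Year 1: DB = ⌊$153,024 × 125%/3⌋ = $63,760; SL = ⌊$140,324/3⌋ = $46,774 → take DB $63,760. Book value $89,264.
Year 2: DB = ⌊$89,264 × 125%/3⌋ = $37,193; SL = ⌊$76,564/2⌋ = $38,282 → take SL $38,282. Book value $50,982.
Accumulated through year 2 = $153,024 − $50,982 = $102,042.

$102,042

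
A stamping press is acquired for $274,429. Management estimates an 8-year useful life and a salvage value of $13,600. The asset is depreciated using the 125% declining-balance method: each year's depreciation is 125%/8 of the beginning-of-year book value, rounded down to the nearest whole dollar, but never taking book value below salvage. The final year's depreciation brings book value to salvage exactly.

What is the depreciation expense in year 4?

$25,757

Depreciable base = $274,429 − $13,600 = $260,829.
Year 1: ⌊$274,429 × 125%/8⌋ = $42,879. Book value $231,550.
Year 2: ⌊$231,550 × 125%/8⌋ = $36,179. Book value $195,371.
Year 3: ⌊$195,371 × 125%/8⌋ = $30,526. Book value $164,845.
Year 4: ⌊$164,845 × 125%/8⌋ = $25,757. Book value $139,088.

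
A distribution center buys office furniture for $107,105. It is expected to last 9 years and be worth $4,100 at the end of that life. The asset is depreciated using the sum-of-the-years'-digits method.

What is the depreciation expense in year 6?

Depreciable base = $107,105 − $4,100 = $103,005.
Sum of the years' digits = 9+8+7+6+5+4+3+2+1 = 45.
Year 1: $103,005 × 9/45 = $20,601. Book value $86,504.
Year 2: $103,005 × 8/45 = $18,312. Book value $68,192.
Year 3: $103,005 × 7/45 = $16,023. Book value $52,169.
Year 4: $103,005 × 6/45 = $13,734. Book value $38,435.
Year 5: $103,005 × 5/45 = $11,445. Book value $26,990.
Year 6: $103,005 × 4/45 = $9,156. Book value $17,834.

$9,156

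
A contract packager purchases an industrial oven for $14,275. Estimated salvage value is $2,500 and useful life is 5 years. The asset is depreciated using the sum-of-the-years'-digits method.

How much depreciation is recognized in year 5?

$785

Depreciable base = $14,275 − $2,500 = $11,775.
Sum of the years' digits = 5+4+3+2+1 = 15.
Year 1: $11,775 × 5/15 = $3,925. Book value $10,350.
Year 2: $11,775 × 4/15 = $3,140. Book value $7,210.
Year 3: $11,775 × 3/15 = $2,355. Book value $4,855.
Year 4: $11,775 × 2/15 = $1,570. Book value $3,285.
Year 5: $11,775 × 1/15 = $785. Book value $2,500.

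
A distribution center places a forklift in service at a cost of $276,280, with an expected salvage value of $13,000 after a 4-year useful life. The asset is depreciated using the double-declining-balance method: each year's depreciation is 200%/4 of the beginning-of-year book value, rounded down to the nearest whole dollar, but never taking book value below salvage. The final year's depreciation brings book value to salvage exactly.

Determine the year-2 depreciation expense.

$69,070

Depreciable base = $276,280 − $13,000 = $263,280.
Year 1: ⌊$276,280 × 200%/4⌋ = $138,140. Book value $138,140.
Year 2: ⌊$138,140 × 200%/4⌋ = $69,070. Book value $69,070.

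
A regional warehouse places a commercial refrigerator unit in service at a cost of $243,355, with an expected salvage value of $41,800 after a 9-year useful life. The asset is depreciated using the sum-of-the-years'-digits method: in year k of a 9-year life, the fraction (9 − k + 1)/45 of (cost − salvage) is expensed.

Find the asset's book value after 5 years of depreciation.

Depreciable base = $243,355 − $41,800 = $201,555.
Sum of the years' digits = 9+8+7+6+5+4+3+2+1 = 45.
Year 1: $201,555 × 9/45 = $40,311. Book value $203,044.
Year 2: $201,555 × 8/45 = $35,832. Book value $167,212.
Year 3: $201,555 × 7/45 = $31,353. Book value $135,859.
Year 4: $201,555 × 6/45 = $26,874. Book value $108,985.
Year 5: $201,555 × 5/45 = $22,395. Book value $86,590.

$86,590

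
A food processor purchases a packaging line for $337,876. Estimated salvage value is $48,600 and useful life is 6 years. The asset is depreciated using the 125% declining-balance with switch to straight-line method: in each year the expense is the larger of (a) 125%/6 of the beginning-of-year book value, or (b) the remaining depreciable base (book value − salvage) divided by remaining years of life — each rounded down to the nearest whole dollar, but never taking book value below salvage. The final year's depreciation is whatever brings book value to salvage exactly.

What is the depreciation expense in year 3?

Depreciable base = $337,876 − $48,600 = $289,276.
Year 1: DB = ⌊$337,876 × 125%/6⌋ = $70,390; SL = ⌊$289,276/6⌋ = $48,212 → take DB $70,390. Book value $267,486.
Year 2: DB = ⌊$267,486 × 125%/6⌋ = $55,726; SL = ⌊$218,886/5⌋ = $43,777 → take DB $55,726. Book value $211,760.
Year 3: DB = ⌊$211,760 × 125%/6⌋ = $44,116; SL = ⌊$163,160/4⌋ = $40,790 → take DB $44,116. Book value $167,644.

$44,116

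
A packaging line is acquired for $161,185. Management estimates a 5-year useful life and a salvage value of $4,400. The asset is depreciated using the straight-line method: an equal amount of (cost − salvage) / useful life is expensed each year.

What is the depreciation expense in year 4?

Depreciable base = $161,185 − $4,400 = $156,785.
Annual expense = $156,785 / 5 = $31,357.

$31,357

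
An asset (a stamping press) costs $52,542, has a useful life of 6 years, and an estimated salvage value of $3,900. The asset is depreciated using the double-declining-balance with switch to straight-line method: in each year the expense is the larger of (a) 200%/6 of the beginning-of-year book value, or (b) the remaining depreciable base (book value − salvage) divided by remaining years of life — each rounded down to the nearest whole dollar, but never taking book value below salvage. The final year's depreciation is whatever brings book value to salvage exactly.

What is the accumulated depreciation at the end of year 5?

Depreciable base = $52,542 − $3,900 = $48,642.
Year 1: DB = ⌊$52,542 × 200%/6⌋ = $17,514; SL = ⌊$48,642/6⌋ = $8,107 → take DB $17,514. Book value $35,028.
Year 2: DB = ⌊$35,028 × 200%/6⌋ = $11,676; SL = ⌊$31,128/5⌋ = $6,225 → take DB $11,676. Book value $23,352.
Year 3: DB = ⌊$23,352 × 200%/6⌋ = $7,784; SL = ⌊$19,452/4⌋ = $4,863 → take DB $7,784. Book value $15,568.
Year 4: DB = ⌊$15,568 × 200%/6⌋ = $5,189; SL = ⌊$11,668/3⌋ = $3,889 → take DB $5,189. Book value $10,379.
Year 5: DB = ⌊$10,379 × 200%/6⌋ = $3,459; SL = ⌊$6,479/2⌋ = $3,239 → take DB $3,459. Book value $6,920.
Accumulated through year 5 = $52,542 − $6,920 = $45,622.

$45,622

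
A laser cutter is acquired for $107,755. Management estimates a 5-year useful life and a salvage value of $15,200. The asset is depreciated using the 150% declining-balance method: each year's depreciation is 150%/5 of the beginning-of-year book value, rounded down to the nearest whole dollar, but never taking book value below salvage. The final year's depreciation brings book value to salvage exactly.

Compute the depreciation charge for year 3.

$15,840

Depreciable base = $107,755 − $15,200 = $92,555.
Year 1: ⌊$107,755 × 150%/5⌋ = $32,326. Book value $75,429.
Year 2: ⌊$75,429 × 150%/5⌋ = $22,628. Book value $52,801.
Year 3: ⌊$52,801 × 150%/5⌋ = $15,840. Book value $36,961.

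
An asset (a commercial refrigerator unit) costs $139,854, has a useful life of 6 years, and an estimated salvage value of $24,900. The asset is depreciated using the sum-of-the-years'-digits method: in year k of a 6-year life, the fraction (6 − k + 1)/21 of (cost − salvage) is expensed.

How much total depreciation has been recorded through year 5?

Depreciable base = $139,854 − $24,900 = $114,954.
Sum of the years' digits = 6+5+4+3+2+1 = 21.
Year 1: $114,954 × 6/21 = $32,844. Book value $107,010.
Year 2: $114,954 × 5/21 = $27,370. Book value $79,640.
Year 3: $114,954 × 4/21 = $21,896. Book value $57,744.
Year 4: $114,954 × 3/21 = $16,422. Book value $41,322.
Year 5: $114,954 × 2/21 = $10,948. Book value $30,374.
Accumulated through year 5 = $139,854 − $30,374 = $109,480.

$109,480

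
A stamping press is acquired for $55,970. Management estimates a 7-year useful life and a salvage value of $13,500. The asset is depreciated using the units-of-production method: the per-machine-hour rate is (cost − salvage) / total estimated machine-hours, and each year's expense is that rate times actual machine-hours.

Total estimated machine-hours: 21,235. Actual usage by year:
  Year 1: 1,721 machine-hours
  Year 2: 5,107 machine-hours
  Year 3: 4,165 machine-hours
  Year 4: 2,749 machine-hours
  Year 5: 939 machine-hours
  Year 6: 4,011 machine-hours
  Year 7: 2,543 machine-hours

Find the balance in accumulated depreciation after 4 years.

$27,484

Depreciable base = $55,970 − $13,500 = $42,470.
Rate = $42,470 / 21,235 machine-hours = $2 per machine-hour.
Year 1: 1,721 × $2 = $3,442. Book value $52,528.
Year 2: 5,107 × $2 = $10,214. Book value $42,314.
Year 3: 4,165 × $2 = $8,330. Book value $33,984.
Year 4: 2,749 × $2 = $5,498. Book value $28,486.
Accumulated through year 4 = $55,970 − $28,486 = $27,484.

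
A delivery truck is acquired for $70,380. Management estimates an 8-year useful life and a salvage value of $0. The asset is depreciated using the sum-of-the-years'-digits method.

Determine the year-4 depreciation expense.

Depreciable base = $70,380 − $0 = $70,380.
Sum of the years' digits = 8+7+6+5+4+3+2+1 = 36.
Year 1: $70,380 × 8/36 = $15,640. Book value $54,740.
Year 2: $70,380 × 7/36 = $13,685. Book value $41,055.
Year 3: $70,380 × 6/36 = $11,730. Book value $29,325.
Year 4: $70,380 × 5/36 = $9,775. Book value $19,550.

$9,775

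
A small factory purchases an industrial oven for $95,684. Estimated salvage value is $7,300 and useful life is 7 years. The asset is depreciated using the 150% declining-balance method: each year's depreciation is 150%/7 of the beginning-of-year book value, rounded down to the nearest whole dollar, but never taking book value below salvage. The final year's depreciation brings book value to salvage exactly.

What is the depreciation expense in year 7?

Depreciable base = $95,684 − $7,300 = $88,384.
Year 1: ⌊$95,684 × 150%/7⌋ = $20,503. Book value $75,181.
Year 2: ⌊$75,181 × 150%/7⌋ = $16,110. Book value $59,071.
Year 3: ⌊$59,071 × 150%/7⌋ = $12,658. Book value $46,413.
Year 4: ⌊$46,413 × 150%/7⌋ = $9,945. Book value $36,468.
Year 5: ⌊$36,468 × 150%/7⌋ = $7,814. Book value $28,654.
Year 6: ⌊$28,654 × 150%/7⌋ = $6,140. Book value $22,514.
Year 7 (final): $22,514 − $7,300 = $15,214. Book value $7,300.

$15,214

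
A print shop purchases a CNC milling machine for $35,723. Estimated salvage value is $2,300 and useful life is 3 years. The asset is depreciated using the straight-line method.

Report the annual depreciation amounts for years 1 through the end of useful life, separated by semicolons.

Depreciable base = $35,723 − $2,300 = $33,423.
Annual expense = $33,423 / 3 = $11,141.
End of year 1: book value $24,582.
End of year 2: book value $13,441.
End of year 3: book value $2,300.

$11,141; $11,141; $11,141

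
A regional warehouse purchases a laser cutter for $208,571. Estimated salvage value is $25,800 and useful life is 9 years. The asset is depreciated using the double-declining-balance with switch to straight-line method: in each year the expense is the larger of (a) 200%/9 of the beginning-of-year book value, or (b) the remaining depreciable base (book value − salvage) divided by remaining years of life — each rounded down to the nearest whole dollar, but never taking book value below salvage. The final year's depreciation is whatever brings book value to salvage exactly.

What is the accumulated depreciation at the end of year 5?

Depreciable base = $208,571 − $25,800 = $182,771.
Year 1: DB = ⌊$208,571 × 200%/9⌋ = $46,349; SL = ⌊$182,771/9⌋ = $20,307 → take DB $46,349. Book value $162,222.
Year 2: DB = ⌊$162,222 × 200%/9⌋ = $36,049; SL = ⌊$136,422/8⌋ = $17,052 → take DB $36,049. Book value $126,173.
Year 3: DB = ⌊$126,173 × 200%/9⌋ = $28,038; SL = ⌊$100,373/7⌋ = $14,339 → take DB $28,038. Book value $98,135.
Year 4: DB = ⌊$98,135 × 200%/9⌋ = $21,807; SL = ⌊$72,335/6⌋ = $12,055 → take DB $21,807. Book value $76,328.
Year 5: DB = ⌊$76,328 × 200%/9⌋ = $16,961; SL = ⌊$50,528/5⌋ = $10,105 → take DB $16,961. Book value $59,367.
Accumulated through year 5 = $208,571 − $59,367 = $149,204.

$149,204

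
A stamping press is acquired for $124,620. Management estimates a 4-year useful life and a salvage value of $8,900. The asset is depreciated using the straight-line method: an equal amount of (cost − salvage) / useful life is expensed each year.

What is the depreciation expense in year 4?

$28,930

Depreciable base = $124,620 − $8,900 = $115,720.
Annual expense = $115,720 / 4 = $28,930.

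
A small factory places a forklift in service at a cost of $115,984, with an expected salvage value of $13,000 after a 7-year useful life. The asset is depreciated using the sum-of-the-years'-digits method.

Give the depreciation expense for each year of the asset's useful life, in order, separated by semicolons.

$25,746; $22,068; $18,390; $14,712; $11,034; $7,356; $3,678

Depreciable base = $115,984 − $13,000 = $102,984.
Sum of the years' digits = 7+6+5+4+3+2+1 = 28.
Year 1: $102,984 × 7/28 = $25,746. Book value $90,238.
Year 2: $102,984 × 6/28 = $22,068. Book value $68,170.
Year 3: $102,984 × 5/28 = $18,390. Book value $49,780.
Year 4: $102,984 × 4/28 = $14,712. Book value $35,068.
Year 5: $102,984 × 3/28 = $11,034. Book value $24,034.
Year 6: $102,984 × 2/28 = $7,356. Book value $16,678.
Year 7: $102,984 × 1/28 = $3,678. Book value $13,000.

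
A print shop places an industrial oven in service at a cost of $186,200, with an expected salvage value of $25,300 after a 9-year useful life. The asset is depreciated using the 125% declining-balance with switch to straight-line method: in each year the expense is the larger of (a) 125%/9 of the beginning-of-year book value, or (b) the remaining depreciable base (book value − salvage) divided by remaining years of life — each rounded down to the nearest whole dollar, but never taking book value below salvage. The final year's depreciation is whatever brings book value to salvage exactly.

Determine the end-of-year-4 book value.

Depreciable base = $186,200 − $25,300 = $160,900.
Year 1: DB = ⌊$186,200 × 125%/9⌋ = $25,861; SL = ⌊$160,900/9⌋ = $17,877 → take DB $25,861. Book value $160,339.
Year 2: DB = ⌊$160,339 × 125%/9⌋ = $22,269; SL = ⌊$135,039/8⌋ = $16,879 → take DB $22,269. Book value $138,070.
Year 3: DB = ⌊$138,070 × 125%/9⌋ = $19,176; SL = ⌊$112,770/7⌋ = $16,110 → take DB $19,176. Book value $118,894.
Year 4: DB = ⌊$118,894 × 125%/9⌋ = $16,513; SL = ⌊$93,594/6⌋ = $15,599 → take DB $16,513. Book value $102,381.

$102,381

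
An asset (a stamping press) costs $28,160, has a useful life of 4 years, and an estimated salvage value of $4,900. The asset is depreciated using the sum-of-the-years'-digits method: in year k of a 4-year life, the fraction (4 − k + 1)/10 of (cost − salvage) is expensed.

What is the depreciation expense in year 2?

$6,978

Depreciable base = $28,160 − $4,900 = $23,260.
Sum of the years' digits = 4+3+2+1 = 10.
Year 1: $23,260 × 4/10 = $9,304. Book value $18,856.
Year 2: $23,260 × 3/10 = $6,978. Book value $11,878.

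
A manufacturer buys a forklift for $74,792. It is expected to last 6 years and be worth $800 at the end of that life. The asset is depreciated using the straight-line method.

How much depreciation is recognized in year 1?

$12,332

Depreciable base = $74,792 − $800 = $73,992.
Annual expense = $73,992 / 6 = $12,332.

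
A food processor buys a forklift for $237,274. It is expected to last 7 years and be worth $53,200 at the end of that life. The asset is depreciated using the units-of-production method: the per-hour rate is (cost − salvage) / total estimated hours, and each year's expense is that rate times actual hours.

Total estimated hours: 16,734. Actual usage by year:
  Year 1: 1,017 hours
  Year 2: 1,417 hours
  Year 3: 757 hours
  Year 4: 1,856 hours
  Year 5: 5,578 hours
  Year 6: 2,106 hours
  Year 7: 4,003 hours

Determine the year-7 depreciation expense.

Depreciable base = $237,274 − $53,200 = $184,074.
Rate = $184,074 / 16,734 hours = $11 per hour.
Year 1: 1,017 × $11 = $11,187. Book value $226,087.
Year 2: 1,417 × $11 = $15,587. Book value $210,500.
Year 3: 757 × $11 = $8,327. Book value $202,173.
Year 4: 1,856 × $11 = $20,416. Book value $181,757.
Year 5: 5,578 × $11 = $61,358. Book value $120,399.
Year 6: 2,106 × $11 = $23,166. Book value $97,233.
Year 7: 4,003 × $11 = $44,033. Book value $53,200.

$44,033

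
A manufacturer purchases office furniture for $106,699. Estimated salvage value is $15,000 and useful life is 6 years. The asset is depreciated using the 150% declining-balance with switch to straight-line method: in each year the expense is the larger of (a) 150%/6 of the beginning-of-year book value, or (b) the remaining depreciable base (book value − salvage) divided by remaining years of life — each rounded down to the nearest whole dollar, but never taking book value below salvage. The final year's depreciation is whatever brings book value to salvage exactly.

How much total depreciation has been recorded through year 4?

Depreciable base = $106,699 − $15,000 = $91,699.
Year 1: DB = ⌊$106,699 × 150%/6⌋ = $26,674; SL = ⌊$91,699/6⌋ = $15,283 → take DB $26,674. Book value $80,025.
Year 2: DB = ⌊$80,025 × 150%/6⌋ = $20,006; SL = ⌊$65,025/5⌋ = $13,005 → take DB $20,006. Book value $60,019.
Year 3: DB = ⌊$60,019 × 150%/6⌋ = $15,004; SL = ⌊$45,019/4⌋ = $11,254 → take DB $15,004. Book value $45,015.
Year 4: DB = ⌊$45,015 × 150%/6⌋ = $11,253; SL = ⌊$30,015/3⌋ = $10,005 → take DB $11,253. Book value $33,762.
Accumulated through year 4 = $106,699 − $33,762 = $72,937.

$72,937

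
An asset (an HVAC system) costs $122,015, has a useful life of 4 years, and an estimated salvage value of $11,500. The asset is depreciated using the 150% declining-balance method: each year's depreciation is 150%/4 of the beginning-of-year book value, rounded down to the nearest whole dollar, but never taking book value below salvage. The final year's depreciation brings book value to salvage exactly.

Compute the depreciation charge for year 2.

Depreciable base = $122,015 − $11,500 = $110,515.
Year 1: ⌊$122,015 × 150%/4⌋ = $45,755. Book value $76,260.
Year 2: ⌊$76,260 × 150%/4⌋ = $28,597. Book value $47,663.

$28,597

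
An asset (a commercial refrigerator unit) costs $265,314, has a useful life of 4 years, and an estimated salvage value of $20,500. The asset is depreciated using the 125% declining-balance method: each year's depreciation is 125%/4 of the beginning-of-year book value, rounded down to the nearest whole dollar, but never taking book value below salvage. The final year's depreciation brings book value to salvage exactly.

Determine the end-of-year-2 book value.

Depreciable base = $265,314 − $20,500 = $244,814.
Year 1: ⌊$265,314 × 125%/4⌋ = $82,910. Book value $182,404.
Year 2: ⌊$182,404 × 125%/4⌋ = $57,001. Book value $125,403.

$125,403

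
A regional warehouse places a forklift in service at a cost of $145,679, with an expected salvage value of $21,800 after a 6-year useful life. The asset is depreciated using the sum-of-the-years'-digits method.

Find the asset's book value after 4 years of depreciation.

$39,497

Depreciable base = $145,679 − $21,800 = $123,879.
Sum of the years' digits = 6+5+4+3+2+1 = 21.
Year 1: $123,879 × 6/21 = $35,394. Book value $110,285.
Year 2: $123,879 × 5/21 = $29,495. Book value $80,790.
Year 3: $123,879 × 4/21 = $23,596. Book value $57,194.
Year 4: $123,879 × 3/21 = $17,697. Book value $39,497.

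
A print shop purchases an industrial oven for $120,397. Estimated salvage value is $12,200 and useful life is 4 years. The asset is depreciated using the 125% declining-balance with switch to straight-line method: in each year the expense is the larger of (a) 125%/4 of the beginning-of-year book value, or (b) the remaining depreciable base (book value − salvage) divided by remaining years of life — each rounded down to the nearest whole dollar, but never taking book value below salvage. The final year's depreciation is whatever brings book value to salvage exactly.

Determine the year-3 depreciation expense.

$22,353

Depreciable base = $120,397 − $12,200 = $108,197.
Year 1: DB = ⌊$120,397 × 125%/4⌋ = $37,624; SL = ⌊$108,197/4⌋ = $27,049 → take DB $37,624. Book value $82,773.
Year 2: DB = ⌊$82,773 × 125%/4⌋ = $25,866; SL = ⌊$70,573/3⌋ = $23,524 → take DB $25,866. Book value $56,907.
Year 3: DB = ⌊$56,907 × 125%/4⌋ = $17,783; SL = ⌊$44,707/2⌋ = $22,353 → take SL $22,353. Book value $34,554.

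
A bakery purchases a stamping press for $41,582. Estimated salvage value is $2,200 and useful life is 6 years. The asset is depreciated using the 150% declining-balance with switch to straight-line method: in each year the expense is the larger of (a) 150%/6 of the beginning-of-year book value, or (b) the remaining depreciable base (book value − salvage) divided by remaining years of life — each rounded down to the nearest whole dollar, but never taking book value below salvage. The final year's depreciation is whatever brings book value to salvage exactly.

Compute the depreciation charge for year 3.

$5,847

Depreciable base = $41,582 − $2,200 = $39,382.
Year 1: DB = ⌊$41,582 × 150%/6⌋ = $10,395; SL = ⌊$39,382/6⌋ = $6,563 → take DB $10,395. Book value $31,187.
Year 2: DB = ⌊$31,187 × 150%/6⌋ = $7,796; SL = ⌊$28,987/5⌋ = $5,797 → take DB $7,796. Book value $23,391.
Year 3: DB = ⌊$23,391 × 150%/6⌋ = $5,847; SL = ⌊$21,191/4⌋ = $5,297 → take DB $5,847. Book value $17,544.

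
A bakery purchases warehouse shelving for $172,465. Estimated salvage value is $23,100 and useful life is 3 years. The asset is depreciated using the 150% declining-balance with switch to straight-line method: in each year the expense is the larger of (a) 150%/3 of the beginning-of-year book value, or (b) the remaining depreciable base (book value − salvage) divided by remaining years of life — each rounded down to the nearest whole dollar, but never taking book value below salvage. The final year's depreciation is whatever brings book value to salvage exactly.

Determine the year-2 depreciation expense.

Depreciable base = $172,465 − $23,100 = $149,365.
Year 1: DB = ⌊$172,465 × 150%/3⌋ = $86,232; SL = ⌊$149,365/3⌋ = $49,788 → take DB $86,232. Book value $86,233.
Year 2: DB = ⌊$86,233 × 150%/3⌋ = $43,116; SL = ⌊$63,133/2⌋ = $31,566 → take DB $43,116. Book value $43,117.

$43,116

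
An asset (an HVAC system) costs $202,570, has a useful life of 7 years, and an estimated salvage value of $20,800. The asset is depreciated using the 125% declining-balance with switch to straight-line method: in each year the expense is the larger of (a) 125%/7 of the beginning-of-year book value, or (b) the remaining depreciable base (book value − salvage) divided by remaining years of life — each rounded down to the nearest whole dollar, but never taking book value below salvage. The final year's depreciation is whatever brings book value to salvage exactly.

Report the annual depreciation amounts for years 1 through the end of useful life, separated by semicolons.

Depreciable base = $202,570 − $20,800 = $181,770.
Year 1: DB = ⌊$202,570 × 125%/7⌋ = $36,173; SL = ⌊$181,770/7⌋ = $25,967 → take DB $36,173. Book value $166,397.
Year 2: DB = ⌊$166,397 × 125%/7⌋ = $29,713; SL = ⌊$145,597/6⌋ = $24,266 → take DB $29,713. Book value $136,684.
Year 3: DB = ⌊$136,684 × 125%/7⌋ = $24,407; SL = ⌊$115,884/5⌋ = $23,176 → take DB $24,407. Book value $112,277.
Year 4: DB = ⌊$112,277 × 125%/7⌋ = $20,049; SL = ⌊$91,477/4⌋ = $22,869 → take SL $22,869. Book value $89,408.
Year 5: DB = ⌊$89,408 × 125%/7⌋ = $15,965; SL = ⌊$68,608/3⌋ = $22,869 → take SL $22,869. Book value $66,539.
Year 6: DB = ⌊$66,539 × 125%/7⌋ = $11,881; SL = ⌊$45,739/2⌋ = $22,869 → take SL $22,869. Book value $43,670.
Year 7 (final): $43,670 − $20,800 = $22,870. Book value $20,800.

$36,173; $29,713; $24,407; $22,869; $22,869; $22,869; $22,870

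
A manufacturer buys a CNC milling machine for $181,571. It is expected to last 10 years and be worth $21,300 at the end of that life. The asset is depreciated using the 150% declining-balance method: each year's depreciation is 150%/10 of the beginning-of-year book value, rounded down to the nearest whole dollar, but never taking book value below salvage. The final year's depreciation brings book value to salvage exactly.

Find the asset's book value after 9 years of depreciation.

$42,058

Depreciable base = $181,571 − $21,300 = $160,271.
Year 1: ⌊$181,571 × 150%/10⌋ = $27,235. Book value $154,336.
Year 2: ⌊$154,336 × 150%/10⌋ = $23,150. Book value $131,186.
Year 3: ⌊$131,186 × 150%/10⌋ = $19,677. Book value $111,509.
Year 4: ⌊$111,509 × 150%/10⌋ = $16,726. Book value $94,783.
Year 5: ⌊$94,783 × 150%/10⌋ = $14,217. Book value $80,566.
Year 6: ⌊$80,566 × 150%/10⌋ = $12,084. Book value $68,482.
Year 7: ⌊$68,482 × 150%/10⌋ = $10,272. Book value $58,210.
Year 8: ⌊$58,210 × 150%/10⌋ = $8,731. Book value $49,479.
Year 9: ⌊$49,479 × 150%/10⌋ = $7,421. Book value $42,058.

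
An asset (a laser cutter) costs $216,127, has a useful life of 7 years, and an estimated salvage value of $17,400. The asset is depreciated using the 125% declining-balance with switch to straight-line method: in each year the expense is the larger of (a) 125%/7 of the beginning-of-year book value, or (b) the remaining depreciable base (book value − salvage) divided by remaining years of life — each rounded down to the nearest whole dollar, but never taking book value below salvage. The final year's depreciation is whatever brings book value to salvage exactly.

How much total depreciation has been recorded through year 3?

Depreciable base = $216,127 − $17,400 = $198,727.
Year 1: DB = ⌊$216,127 × 125%/7⌋ = $38,594; SL = ⌊$198,727/7⌋ = $28,389 → take DB $38,594. Book value $177,533.
Year 2: DB = ⌊$177,533 × 125%/7⌋ = $31,702; SL = ⌊$160,133/6⌋ = $26,688 → take DB $31,702. Book value $145,831.
Year 3: DB = ⌊$145,831 × 125%/7⌋ = $26,041; SL = ⌊$128,431/5⌋ = $25,686 → take DB $26,041. Book value $119,790.
Accumulated through year 3 = $216,127 − $119,790 = $96,337.

$96,337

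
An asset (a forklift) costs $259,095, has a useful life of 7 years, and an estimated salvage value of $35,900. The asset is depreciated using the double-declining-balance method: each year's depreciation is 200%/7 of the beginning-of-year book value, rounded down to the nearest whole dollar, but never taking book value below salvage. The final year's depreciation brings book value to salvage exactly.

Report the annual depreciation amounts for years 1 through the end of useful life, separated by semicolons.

$74,027; $52,876; $37,769; $26,978; $19,270; $12,275; $0

Depreciable base = $259,095 − $35,900 = $223,195.
Year 1: ⌊$259,095 × 200%/7⌋ = $74,027. Book value $185,068.
Year 2: ⌊$185,068 × 200%/7⌋ = $52,876. Book value $132,192.
Year 3: ⌊$132,192 × 200%/7⌋ = $37,769. Book value $94,423.
Year 4: ⌊$94,423 × 200%/7⌋ = $26,978. Book value $67,445.
Year 5: ⌊$67,445 × 200%/7⌋ = $19,270. Book value $48,175.
Year 6: ⌊$48,175 × 200%/7⌋ = $13,764, capped at $12,275. Book value $35,900.
Year 7 (final): $35,900 − $35,900 = $0. Book value $35,900.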